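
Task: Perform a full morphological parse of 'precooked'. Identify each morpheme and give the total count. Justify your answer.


Step 1: Identify prefix: 'pre' (meaning: before)
Step 2: Identify root: 'cook'
Step 3: Identify suffix(es): 'ed'
Decomposition: pre- (prefix: before) + cook (root) + -ed (suffix: past)
Total morphemes: 3

3 morphemes (pre- (prefix: before) + cook (root) + -ed (suffix: past))


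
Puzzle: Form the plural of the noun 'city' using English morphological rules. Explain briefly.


Apply rule: Change -y to -ies (consonant + y). 'city' becomes 'cities'.

cities


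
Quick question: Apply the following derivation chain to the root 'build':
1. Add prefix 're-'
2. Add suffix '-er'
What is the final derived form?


Step 1: Add prefix 're-' to 'build' = 'rebuild'
Step 2: Add suffix '-er' to 'rebuild' = 'rebuilder'

rebuilder


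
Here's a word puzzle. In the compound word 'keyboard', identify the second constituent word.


Split 'keyboard' into 'key' + 'board'. The second part is 'board'.

board


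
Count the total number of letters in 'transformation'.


Spell out 'transformation' and number each letter: t(1), r(2), a(3), n(4), s(5), f(6), o(7), r(8), m(9), a(10), t(11), i(12), o(13), n(14). Total: 14 letters.

14


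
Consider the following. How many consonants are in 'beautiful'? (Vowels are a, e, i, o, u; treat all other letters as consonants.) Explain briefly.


Consonants in 'beautiful': b, t, f, l = 4 consonants.

4


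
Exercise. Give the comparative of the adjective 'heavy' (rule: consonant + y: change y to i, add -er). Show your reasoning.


Apply comparative formation (consonant + y: change y to i, add -er): 'heavy' -> 'heavier'.

heavier


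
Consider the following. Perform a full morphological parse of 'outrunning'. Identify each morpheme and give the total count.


Step 1: Identify prefix: 'out' (meaning: surpass)
Step 2: Identify root: 'run'
Step 3: Identify suffix(es): 'ing'
Decomposition: out- (prefix: surpass) + run (root) + -ing (suffix: ongoing action)
Total morphemes: 3

3 morphemes (out- (prefix: surpass) + run (root) + -ing (suffix: ongoing action))


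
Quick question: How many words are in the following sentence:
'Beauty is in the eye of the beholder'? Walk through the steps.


Split into words: Beauty | is | in | the | eye | of | the | beholder = 8 words.

8


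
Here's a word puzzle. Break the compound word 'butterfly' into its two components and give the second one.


Split 'butterfly' into 'butter' + 'fly'. The second part is 'fly'.

fly


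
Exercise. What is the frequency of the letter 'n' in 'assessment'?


Letter 'n' in 'assessment': found at position(s) 9 = 1 occurrence(s).

1


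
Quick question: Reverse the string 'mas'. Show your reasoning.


Reverse 'mas' character by character: 'sam'.

sam


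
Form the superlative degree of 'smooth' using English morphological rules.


Apply superlative formation (add -est): 'smooth' -> 'smoothest'.

smoothest


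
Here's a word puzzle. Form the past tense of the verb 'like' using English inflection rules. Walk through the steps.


Apply rule: Add -d (word ends in -e). 'like' becomes 'liked'.

liked


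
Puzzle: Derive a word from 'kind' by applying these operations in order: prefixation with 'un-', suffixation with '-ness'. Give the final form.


Step 1: Add prefix 'un-' to 'kind' = 'unkind'
Step 2: Add suffix '-ness' to 'unkind' = 'unkindness'

unkindness


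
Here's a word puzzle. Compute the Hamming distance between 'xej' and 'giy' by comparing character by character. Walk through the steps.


Alignment:
Position 1: 'x' vs 'g' = DIFFER
Position 2: 'e' vs 'i' = DIFFER
Position 3: 'j' vs 'y' = DIFFER
Total differences: 3

3


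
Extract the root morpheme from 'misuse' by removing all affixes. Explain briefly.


Remove prefix 'mis' from 'misuse' to get root 'use'.

use


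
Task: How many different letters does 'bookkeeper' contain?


Unique letters in 'bookkeeper': {b, e, k, o, p, r} = 6 distinct letters.

6


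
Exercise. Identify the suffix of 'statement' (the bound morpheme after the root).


The word 'statement' = 'state' (root) + '-ment' (suffix). The suffix is '-ment'.

ment


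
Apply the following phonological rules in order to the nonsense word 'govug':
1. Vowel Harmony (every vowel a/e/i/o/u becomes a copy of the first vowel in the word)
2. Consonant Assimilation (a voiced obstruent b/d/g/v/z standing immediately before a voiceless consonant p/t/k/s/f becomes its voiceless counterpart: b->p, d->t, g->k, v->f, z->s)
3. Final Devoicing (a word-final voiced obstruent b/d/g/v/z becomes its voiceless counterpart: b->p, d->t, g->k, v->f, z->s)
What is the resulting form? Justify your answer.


Starting form: 'govug'
Rule 1: Vowel Harmony: all vowels become 'o' (matching first vowel). 'govug' -> 'govog'
Rule 2: Consonant Assimilation: no voiced obstruent (b/d/g/v/z) stands immediately before a voiceless consonant (p/t/k/s/f). No change.
Rule 3: Final Devoicing: word-final voiced obstruent 'g' becomes voiceless 'k'. 'govog' -> 'govok'
Final form: 'govok'

govok


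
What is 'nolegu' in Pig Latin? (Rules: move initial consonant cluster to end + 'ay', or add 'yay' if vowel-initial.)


'nolegu': move consonant cluster 'n' to end and add 'ay': 'olegunay'.

olegunay


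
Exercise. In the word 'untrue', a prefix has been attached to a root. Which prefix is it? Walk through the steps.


The word 'untrue' = 'un' (prefix) + 'true' (root). The prefix is 'un'.

un


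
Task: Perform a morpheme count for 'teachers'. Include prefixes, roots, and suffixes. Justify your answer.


Decomposition: teach (root) + -er (suffix) + -s (plural) = 3 morpheme(s)

3 morphemes


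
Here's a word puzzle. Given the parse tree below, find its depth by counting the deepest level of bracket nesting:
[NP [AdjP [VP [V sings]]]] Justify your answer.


Count bracket nesting levels:
'[' at pos 0: depth = 1
'[' at pos 4: depth = 2
'[' at pos 10: depth = 3
'[' at pos 14: depth = 4
Maximum depth reached: 4

4


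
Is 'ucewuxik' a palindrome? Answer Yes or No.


Forward: 'ucewuxik'
Reversed: 'kixuwecu'
They differ.

No


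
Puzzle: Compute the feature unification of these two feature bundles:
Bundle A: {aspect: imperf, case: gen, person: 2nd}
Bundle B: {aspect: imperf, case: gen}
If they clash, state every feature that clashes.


Compare features:
aspect: A=imperf vs B=imperf -> unified: imperf
case: A=gen vs B=gen -> unified: gen
person: A=2nd vs B=_ -> unified: 2nd
No clashes found.

Unified: {aspect: imperf, case: gen, person: 2nd}


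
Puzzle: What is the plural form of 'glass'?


Apply rule: Add -es (sibilant/fricative ending). 'glass' becomes 'glasses'.

glasses


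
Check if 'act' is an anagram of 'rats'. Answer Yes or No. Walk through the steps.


Sorted letters of 'act': 'act'
Sorted letters of 'rats': 'arst'
They do not match.

No


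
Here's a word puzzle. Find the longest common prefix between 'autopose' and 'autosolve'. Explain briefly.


Compare from the start: 4 characters match: 'auto'. Mismatch at position 5: 'p' vs 's'.

auto


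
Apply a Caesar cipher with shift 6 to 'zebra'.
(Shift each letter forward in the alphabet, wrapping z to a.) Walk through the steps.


Shift each letter by 6: z -> f, e -> k, b -> h, r -> x, a -> g. Result: 'fkhxg'.

fkhxg


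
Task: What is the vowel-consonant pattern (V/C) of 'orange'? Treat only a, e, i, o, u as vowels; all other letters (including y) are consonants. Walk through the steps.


Letter mapping: o = V, r = C, a = V, n = C, g = C, e = V.

VCVCCV


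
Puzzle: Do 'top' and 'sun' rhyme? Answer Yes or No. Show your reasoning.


Rime (stressed vowel + following sounds) of 'top': -op = /ɒp/
Rime of 'sun': -un = /ʌn/
/ɒp/ and /ʌn/ are different ending sounds, so the words do not rhyme.

No


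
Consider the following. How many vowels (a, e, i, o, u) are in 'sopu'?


Vowels in 'sopu': o, u = 2 vowels.

2


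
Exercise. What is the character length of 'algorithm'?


Spell out 'algorithm' and number each letter: a(1), l(2), g(3), o(4), r(5), i(6), t(7), h(8), m(9). Total: 9 letters.

9


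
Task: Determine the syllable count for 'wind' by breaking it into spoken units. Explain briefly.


Break 'wind' into syllables: wind -> wind = 1 syllable

1 syllable


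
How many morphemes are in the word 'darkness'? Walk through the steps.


Decomposition: dark (root) + -ness (suffix) = 2 morpheme(s)

2 morphemes


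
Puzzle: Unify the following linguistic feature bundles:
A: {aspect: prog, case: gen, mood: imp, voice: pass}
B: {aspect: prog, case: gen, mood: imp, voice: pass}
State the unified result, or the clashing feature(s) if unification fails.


Compare features:
aspect: A=prog vs B=prog -> unified: prog
case: A=gen vs B=gen -> unified: gen
mood: A=imp vs B=imp -> unified: imp
voice: A=pass vs B=pass -> unified: pass
No clashes found.

Unified: {aspect: prog, case: gen, mood: imp, voice: pass}


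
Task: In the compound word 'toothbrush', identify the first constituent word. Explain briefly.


Split 'toothbrush' into 'tooth' + 'brush'. The first part is 'tooth'.

tooth


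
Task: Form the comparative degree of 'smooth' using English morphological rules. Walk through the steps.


Apply comparative formation (add -er): 'smooth' -> 'smoother'.

smoother


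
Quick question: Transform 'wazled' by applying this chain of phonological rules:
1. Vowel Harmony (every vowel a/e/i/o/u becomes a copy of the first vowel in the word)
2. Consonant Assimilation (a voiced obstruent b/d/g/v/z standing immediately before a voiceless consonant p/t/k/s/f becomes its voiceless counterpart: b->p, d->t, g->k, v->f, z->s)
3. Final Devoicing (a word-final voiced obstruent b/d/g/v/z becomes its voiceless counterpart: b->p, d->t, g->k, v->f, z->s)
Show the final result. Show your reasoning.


Starting form: 'wazled'
Rule 1: Vowel Harmony: all vowels become 'a' (matching first vowel). 'wazled' -> 'wazlad'
Rule 2: Consonant Assimilation: no voiced obstruent (b/d/g/v/z) stands immediately before a voiceless consonant (p/t/k/s/f). No change.
Rule 3: Final Devoicing: word-final voiced obstruent 'd' becomes voiceless 't'. 'wazlad' -> 'wazlat'
Final form: 'wazlat'

wazlat


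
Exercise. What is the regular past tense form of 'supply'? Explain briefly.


Apply rule: Change -y to -ied. 'supply' becomes 'supplied'.

supplied


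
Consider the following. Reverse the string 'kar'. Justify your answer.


Reverse 'kar' character by character: 'rak'.

rak


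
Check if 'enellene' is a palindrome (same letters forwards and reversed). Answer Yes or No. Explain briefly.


Forward: 'enellene'
Reversed: 'enellene'
They are identical.

Yes


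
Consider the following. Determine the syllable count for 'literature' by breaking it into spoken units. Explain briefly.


Break 'literature' into syllables: lit-er-a-ture -> lit | er | a | ture = 4 syllables

4 syllables


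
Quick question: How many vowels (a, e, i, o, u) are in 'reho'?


Vowels in 'reho': e, o = 2 vowels.

2


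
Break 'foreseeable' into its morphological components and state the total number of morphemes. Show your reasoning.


Step 1: Identify prefix: 'fore' (meaning: before/front)
Step 2: Identify root: 'see'
Step 3: Identify suffix(es): 'able'
Decomposition: fore- (prefix: before/front) + see (root) + -able (suffix: capable of)
Total morphemes: 3

3 morphemes (fore- (prefix: before/front) + see (root) + -able (suffix: capable of))


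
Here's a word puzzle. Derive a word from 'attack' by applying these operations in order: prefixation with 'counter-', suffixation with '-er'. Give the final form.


Step 1: Add prefix 'counter-' to 'attack' = 'counterattack'
Step 2: Add suffix '-er' to 'counterattack' = 'counterattacker'

counterattacker


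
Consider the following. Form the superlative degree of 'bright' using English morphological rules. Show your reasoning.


Apply superlative formation (add -est): 'bright' -> 'brightest'.

brightest


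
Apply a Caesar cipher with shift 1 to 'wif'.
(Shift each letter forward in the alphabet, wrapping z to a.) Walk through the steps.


Shift each letter by 1: w -> x, i -> j, f -> g. Result: 'xjg'.

xjg


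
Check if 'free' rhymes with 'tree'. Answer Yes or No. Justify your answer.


Rime (stressed vowel + following sounds) of 'free': -ee = /iː/
Rime of 'tree': -ee = /iː/
/iː/ and /iː/ are the same ending sound, so the words rhyme.

Yes


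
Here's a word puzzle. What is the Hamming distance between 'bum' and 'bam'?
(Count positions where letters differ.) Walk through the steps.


Alignment:
Position 1: 'b' vs 'b' = match
Position 2: 'u' vs 'a' = DIFFER
Position 3: 'm' vs 'm' = match
Total differences: 1

1


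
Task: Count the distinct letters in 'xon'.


Unique letters in 'xon': {n, o, x} = 3 distinct letters.

3


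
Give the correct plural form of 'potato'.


Apply rule: Add -es (consonant + o). 'potato' becomes 'potatoes'.

potatoes


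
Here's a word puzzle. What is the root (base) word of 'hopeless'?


Remove suffix '-less' from 'hopeless' to get root 'hope'.

hope


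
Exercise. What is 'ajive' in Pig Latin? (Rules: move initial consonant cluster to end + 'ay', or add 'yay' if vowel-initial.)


'ajive' starts with a vowel, so add 'yay': 'ajiveyay'.

ajiveyay


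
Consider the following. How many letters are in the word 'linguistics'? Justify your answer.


Spell out 'linguistics' and number each letter: l(1), i(2), n(3), g(4), u(5), i(6), s(7), t(8), i(9), c(10), s(11). Total: 11 letters.

11


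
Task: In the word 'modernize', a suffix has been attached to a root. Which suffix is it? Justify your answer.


The word 'modernize' = 'modern' (root) + '-ize' (suffix). The suffix is '-ize'.

ize


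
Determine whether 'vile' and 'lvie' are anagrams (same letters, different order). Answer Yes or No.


Sorted letters of 'vile': 'eilv'
Sorted letters of 'lvie': 'eilv'
They match.

Yes


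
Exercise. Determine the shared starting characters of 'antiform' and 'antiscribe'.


Compare from the start: 4 characters match: 'anti'. Mismatch at position 5: 'f' vs 's'.

anti


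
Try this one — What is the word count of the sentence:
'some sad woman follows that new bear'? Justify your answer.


Split into words: some | sad | woman | follows | that | new | bear = 7 words.

7


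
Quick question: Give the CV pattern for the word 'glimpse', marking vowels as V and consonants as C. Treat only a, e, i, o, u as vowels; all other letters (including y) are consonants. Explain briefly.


Letter mapping: g = C, l = C, i = V, m = C, p = C, s = C, e = V.

CCVCCCV


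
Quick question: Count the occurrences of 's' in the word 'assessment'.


Letter 's' in 'assessment': found at position(s) 2, 3, 5, 6 = 4 occurrence(s).

4


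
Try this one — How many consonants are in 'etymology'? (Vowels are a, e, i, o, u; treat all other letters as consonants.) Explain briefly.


Consonants in 'etymology': t, y, m, l, g, y = 6 consonants.

6


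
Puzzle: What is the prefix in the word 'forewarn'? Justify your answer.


The word 'forewarn' = 'fore' (prefix) + 'warn' (root). The prefix is 'fore'.

fore


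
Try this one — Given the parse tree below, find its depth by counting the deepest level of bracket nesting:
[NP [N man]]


Count bracket nesting levels:
'[' at pos 0: depth = 1
'[' at pos 4: depth = 2
Maximum depth reached: 2

2


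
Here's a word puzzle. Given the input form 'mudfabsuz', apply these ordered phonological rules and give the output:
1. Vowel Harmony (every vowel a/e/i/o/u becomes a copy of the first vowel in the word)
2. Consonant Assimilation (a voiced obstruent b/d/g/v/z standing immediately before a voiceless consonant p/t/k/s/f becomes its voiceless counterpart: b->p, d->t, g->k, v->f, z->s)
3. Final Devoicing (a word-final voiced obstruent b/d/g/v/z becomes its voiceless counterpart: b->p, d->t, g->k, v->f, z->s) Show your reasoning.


Starting form: 'mudfabsuz'
Rule 1: Vowel Harmony: all vowels become 'u' (matching first vowel). 'mudfabsuz' -> 'mudfubsuz'
Rule 2: Consonant Assimilation: voiced obstruent before voiceless consonant becomes voiceless ('df' -> 'tf', 'bs' -> 'ps'). 'mudfubsuz' -> 'mutfupsuz'
Rule 3: Final Devoicing: word-final voiced obstruent 'z' becomes voiceless 's'. 'mutfupsuz' -> 'mutfupsus'
Final form: 'mutfupsus'

mutfupsus


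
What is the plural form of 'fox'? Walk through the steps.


Apply rule: Add -es (sibilant/fricative ending). 'fox' becomes 'foxes'.

foxes


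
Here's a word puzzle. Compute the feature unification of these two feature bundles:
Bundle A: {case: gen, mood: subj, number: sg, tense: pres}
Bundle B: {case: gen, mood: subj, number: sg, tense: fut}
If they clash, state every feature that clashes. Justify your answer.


Compare features:
case: A=gen vs B=gen -> unified: gen
mood: A=subj vs B=subj -> unified: subj
number: A=sg vs B=sg -> unified: sg
tense: A=pres vs B=fut -> CLASH
Clash detected on feature 'tense' (pres vs fut); unification fails.

CLASH on 'tense' (pres vs fut)


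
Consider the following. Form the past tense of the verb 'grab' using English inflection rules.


Apply rule: Double final consonant and add -ed. 'grab' becomes 'grabbed'.

grabbed


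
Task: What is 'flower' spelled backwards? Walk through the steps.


Reverse 'flower' character by character: 'rewolf'.

rewolf


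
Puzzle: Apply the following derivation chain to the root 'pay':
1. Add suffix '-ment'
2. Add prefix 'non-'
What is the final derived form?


Step 1: Add suffix '-ment' to 'pay' = 'payment'
Step 2: Add prefix 'non-' to 'payment' = 'nonpayment'

nonpayment


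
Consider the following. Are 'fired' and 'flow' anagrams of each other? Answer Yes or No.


Sorted letters of 'fired': 'defir'
Sorted letters of 'flow': 'flow'
They do not match.

No


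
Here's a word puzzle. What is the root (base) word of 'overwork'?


Remove prefix 'over' from 'overwork' to get root 'work'.

work


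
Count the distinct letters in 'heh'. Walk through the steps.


Unique letters in 'heh': {e, h} = 2 distinct letters.

2


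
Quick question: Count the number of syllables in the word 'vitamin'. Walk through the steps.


Break 'vitamin' into syllables: vi-ta-min -> vi | ta | min = 3 syllables

3 syllables


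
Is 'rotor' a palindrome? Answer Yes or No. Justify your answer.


Forward: 'rotor'
Reversed: 'rotor'
They are identical.

Yes


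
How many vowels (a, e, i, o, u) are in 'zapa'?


Vowels in 'zapa': a, a = 2 vowels.

2


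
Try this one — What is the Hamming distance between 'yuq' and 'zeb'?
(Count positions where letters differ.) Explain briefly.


Alignment:
Position 1: 'y' vs 'z' = DIFFER
Position 2: 'u' vs 'e' = DIFFER
Position 3: 'q' vs 'b' = DIFFER
Total differences: 3

3


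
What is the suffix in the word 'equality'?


The word 'equality' = 'equal' (root) + '-ity' (suffix). The suffix is '-ity'.

ity


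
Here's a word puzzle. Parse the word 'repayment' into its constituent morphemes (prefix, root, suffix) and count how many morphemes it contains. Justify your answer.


Step 1: Identify prefix: 're' (meaning: again)
Step 2: Identify root: 'pay'
Step 3: Identify suffix(es): 'ment'
Decomposition: re- (prefix: again) + pay (root) + -ment (suffix: action/result)
Total morphemes: 3

3 morphemes (re- (prefix: again) + pay (root) + -ment (suffix: action/result))


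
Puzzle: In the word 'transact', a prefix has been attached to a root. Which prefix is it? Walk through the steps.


The word 'transact' = 'trans' (prefix) + 'act' (root). The prefix is 'trans'.

trans


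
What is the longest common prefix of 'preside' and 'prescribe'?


Compare from the start: 4 characters match: 'pres'. Mismatch at position 5: 'i' vs 'c'.

pres


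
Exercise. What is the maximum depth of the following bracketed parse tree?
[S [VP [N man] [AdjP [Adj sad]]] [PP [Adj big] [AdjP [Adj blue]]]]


Count bracket nesting levels:
'[' at pos 0: depth = 1
'[' at pos 3: depth = 2
'[' at pos 7: depth = 3
'[' at pos 15: depth = 3
'[' at pos 21: depth = 4
'[' at pos 33: depth = 2
'[' at pos 37: depth = 3
'[' at pos 47: depth = 3
'[' at pos 53: depth = 4
Maximum depth reached: 4

4


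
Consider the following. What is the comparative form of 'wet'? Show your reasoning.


Apply comparative formation (double final consonant, add -er): 'wet' -> 'wetter'.

wetter


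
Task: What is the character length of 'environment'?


Spell out 'environment' and number each letter: e(1), n(2), v(3), i(4), r(5), o(6), n(7), m(8), e(9), n(10), t(11). Total: 11 letters.

11


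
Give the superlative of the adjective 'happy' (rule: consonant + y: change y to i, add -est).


Apply superlative formation (consonant + y: change y to i, add -est): 'happy' -> 'happiest'.

happiest


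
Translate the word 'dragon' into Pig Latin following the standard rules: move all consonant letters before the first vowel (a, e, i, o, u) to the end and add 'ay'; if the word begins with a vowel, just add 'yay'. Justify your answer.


'dragon': move consonant cluster 'dr' to end and add 'ay': 'agondray'.

agondray


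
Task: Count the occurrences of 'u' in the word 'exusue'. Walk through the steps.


Letter 'u' in 'exusue': found at position(s) 3, 5 = 2 occurrence(s).

2


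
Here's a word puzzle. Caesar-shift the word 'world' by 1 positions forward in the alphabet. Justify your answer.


Shift each letter by 1: w -> x, o -> p, r -> s, l -> m, d -> e. Result: 'xpsme'.

xpsme


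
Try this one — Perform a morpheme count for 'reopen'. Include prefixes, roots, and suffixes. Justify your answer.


Decomposition: re- (prefix) + open (root) = 2 morpheme(s)

2 morphemes


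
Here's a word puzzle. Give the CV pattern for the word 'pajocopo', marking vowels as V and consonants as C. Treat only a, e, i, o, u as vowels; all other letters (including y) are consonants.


Letter mapping: p = C, a = V, j = C, o = V, c = C, o = V, p = C, o = V.

CVCVCVCV


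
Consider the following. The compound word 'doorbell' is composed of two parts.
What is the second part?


Split 'doorbell' into 'door' + 'bell'. The second part is 'bell'.

bell


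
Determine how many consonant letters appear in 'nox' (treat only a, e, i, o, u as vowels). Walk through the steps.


Consonants in 'nox': n, x = 2 consonants.

2


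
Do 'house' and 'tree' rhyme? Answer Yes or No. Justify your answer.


Rime (stressed vowel + following sounds) of 'house': -ouse = /aʊs/
Rime of 'tree': -ee = /iː/
/aʊs/ and /iː/ are different ending sounds, so the words do not rhyme.

No


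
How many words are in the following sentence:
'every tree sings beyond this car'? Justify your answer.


Split into words: every | tree | sings | beyond | this | car = 6 words.

6


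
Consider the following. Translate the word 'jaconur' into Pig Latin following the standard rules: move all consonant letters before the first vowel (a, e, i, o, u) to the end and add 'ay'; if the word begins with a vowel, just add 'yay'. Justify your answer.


'jaconur': move consonant cluster 'j' to end and add 'ay': 'aconurjay'.

aconurjay


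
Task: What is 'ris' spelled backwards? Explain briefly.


Reverse 'ris' character by character: 'sir'.

sir


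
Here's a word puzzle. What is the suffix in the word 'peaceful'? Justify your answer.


The word 'peaceful' = 'peace' (root) + '-ful' (suffix). The suffix is '-ful'.

ful


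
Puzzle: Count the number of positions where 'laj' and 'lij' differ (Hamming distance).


Alignment:
Position 1: 'l' vs 'l' = match
Position 2: 'a' vs 'i' = DIFFER
Position 3: 'j' vs 'j' = match
Total differences: 1

1


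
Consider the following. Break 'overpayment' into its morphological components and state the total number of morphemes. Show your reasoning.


Step 1: Identify prefix: 'over' (meaning: excessively)
Step 2: Identify root: 'pay'
Step 3: Identify suffix(es): 'ment'
Decomposition: over- (prefix: excessively) + pay (root) + -ment (suffix: action/result)
Total morphemes: 3

3 morphemes (over- (prefix: excessively) + pay (root) + -ment (suffix: action/result))


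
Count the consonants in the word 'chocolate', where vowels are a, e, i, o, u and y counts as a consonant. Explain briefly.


Consonants in 'chocolate': c, h, c, l, t = 5 consonants.

5


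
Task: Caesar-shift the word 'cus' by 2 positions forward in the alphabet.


Shift each letter by 2: c -> e, u -> w, s -> u. Result: 'ewu'.

ewu


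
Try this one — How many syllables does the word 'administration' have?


Break 'administration' into syllables: ad-min-is-tra-tion -> ad | min | is | tra | tion = 5 syllables

5 syllables


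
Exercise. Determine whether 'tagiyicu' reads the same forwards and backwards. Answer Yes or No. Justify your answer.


Forward: 'tagiyicu'
Reversed: 'uciyigat'
They differ.

No


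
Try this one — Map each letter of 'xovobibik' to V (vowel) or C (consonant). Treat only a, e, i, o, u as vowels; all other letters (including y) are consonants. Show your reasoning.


Letter mapping: x = C, o = V, v = C, o = V, b = C, i = V, b = C, i = V, k = C.

CVCVCVCVC


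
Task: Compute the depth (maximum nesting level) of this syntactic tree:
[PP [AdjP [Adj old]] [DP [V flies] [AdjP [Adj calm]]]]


Count bracket nesting levels:
'[' at pos 0: depth = 1
'[' at pos 4: depth = 2
'[' at pos 10: depth = 3
'[' at pos 21: depth = 2
'[' at pos 25: depth = 3
'[' at pos 35: depth = 3
'[' at pos 41: depth = 4
Maximum depth reached: 4

4


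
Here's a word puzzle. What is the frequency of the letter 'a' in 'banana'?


Letter 'a' in 'banana': found at position(s) 2, 4, 6 = 3 occurrence(s).

3


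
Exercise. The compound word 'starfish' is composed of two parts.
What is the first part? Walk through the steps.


Split 'starfish' into 'star' + 'fish'. The first part is 'star'.

star


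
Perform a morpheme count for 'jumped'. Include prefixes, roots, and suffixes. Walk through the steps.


Decomposition: jump (root) + -ed (suffix) = 2 morpheme(s)

2 morphemes


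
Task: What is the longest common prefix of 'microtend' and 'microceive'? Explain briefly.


Compare from the start: 5 characters match: 'micro'. Mismatch at position 6: 't' vs 'c'.

micro


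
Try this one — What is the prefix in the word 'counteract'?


The word 'counteract' = 'counter' (prefix) + 'act' (root). The prefix is 'counter'.

counter


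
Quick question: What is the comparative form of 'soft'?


Apply comparative formation (add -er): 'soft' -> 'softer'.

softer


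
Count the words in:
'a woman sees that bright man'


Split into words: a | woman | sees | that | bright | man = 6 words.

6


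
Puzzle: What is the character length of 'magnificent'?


Spell out 'magnificent' and number each letter: m(1), a(2), g(3), n(4), i(5), f(6), i(7), c(8), e(9), n(10), t(11). Total: 11 letters.

11


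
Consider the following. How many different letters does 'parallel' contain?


Unique letters in 'parallel': {a, e, l, p, r} = 5 distinct letters.

5


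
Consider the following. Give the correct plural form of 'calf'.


Apply rule: Change -f to -ves. 'calf' becomes 'calves'.

calves


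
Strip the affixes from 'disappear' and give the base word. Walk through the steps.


Remove prefix 'dis' from 'disappear' to get root 'appear'.

appear


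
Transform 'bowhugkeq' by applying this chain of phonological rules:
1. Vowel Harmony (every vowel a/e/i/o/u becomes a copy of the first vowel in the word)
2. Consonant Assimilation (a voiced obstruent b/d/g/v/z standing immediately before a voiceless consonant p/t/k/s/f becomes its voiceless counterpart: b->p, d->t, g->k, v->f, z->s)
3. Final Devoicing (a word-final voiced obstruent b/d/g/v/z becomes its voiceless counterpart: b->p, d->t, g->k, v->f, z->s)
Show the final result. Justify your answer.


Starting form: 'bowhugkeq'
Rule 1: Vowel Harmony: all vowels become 'o' (matching first vowel). 'bowhugkeq' -> 'bowhogkoq'
Rule 2: Consonant Assimilation: voiced obstruent before voiceless consonant becomes voiceless ('gk' -> 'kk'). 'bowhogkoq' -> 'bowhokkoq'
Rule 3: Final Devoicing: final consonant 'q' is not one of the voiced obstruents b/d/g/v/z. No change.
Final form: 'bowhokkoq'

bowhokkoq


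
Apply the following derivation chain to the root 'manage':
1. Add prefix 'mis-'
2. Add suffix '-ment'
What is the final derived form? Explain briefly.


Step 1: Add prefix 'mis-' to 'manage' = 'mismanage'
Step 2: Add suffix '-ment' to 'mismanage' = 'mismanagement'

mismanagement


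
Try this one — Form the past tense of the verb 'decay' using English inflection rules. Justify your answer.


Apply rule: Add -ed. 'decay' becomes 'decayed'.

decayed


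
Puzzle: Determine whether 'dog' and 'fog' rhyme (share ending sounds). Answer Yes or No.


Rime (stressed vowel + following sounds) of 'dog': -og = /ɒg/
Rime of 'fog': -og = /ɒg/
/ɒg/ and /ɒg/ are the same ending sound, so the words rhyme.

Yes


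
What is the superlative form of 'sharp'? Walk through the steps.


Apply superlative formation (add -est): 'sharp' -> 'sharpest'.

sharpest


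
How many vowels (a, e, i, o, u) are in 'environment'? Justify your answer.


Vowels in 'environment': e, i, o, e = 4 vowels.

4


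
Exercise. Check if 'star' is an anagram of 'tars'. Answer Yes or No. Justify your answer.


Sorted letters of 'star': 'arst'
Sorted letters of 'tars': 'arst'
They match.

Yes


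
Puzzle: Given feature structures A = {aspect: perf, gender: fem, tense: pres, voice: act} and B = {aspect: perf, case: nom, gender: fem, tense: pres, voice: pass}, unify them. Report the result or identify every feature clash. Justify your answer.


Compare features:
aspect: A=perf vs B=perf -> unified: perf
case: A=_ vs B=nom -> unified: nom
gender: A=fem vs B=fem -> unified: fem
tense: A=pres vs B=pres -> unified: pres
voice: A=act vs B=pass -> CLASH
Clash detected on feature 'voice' (act vs pass); unification fails.

CLASH on 'voice' (act vs pass)


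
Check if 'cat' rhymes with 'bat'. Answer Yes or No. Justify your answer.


Rime (stressed vowel + following sounds) of 'cat': -at = /æt/
Rime of 'bat': -at = /æt/
/æt/ and /æt/ are the same ending sound, so the words rhyme.

Yes


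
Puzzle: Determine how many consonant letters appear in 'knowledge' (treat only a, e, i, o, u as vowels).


Consonants in 'knowledge': k, n, w, l, d, g = 6 consonants.

6


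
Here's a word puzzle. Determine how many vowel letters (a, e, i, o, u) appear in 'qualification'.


Vowels in 'qualification': u, a, i, i, a, i, o = 7 vowels.

7


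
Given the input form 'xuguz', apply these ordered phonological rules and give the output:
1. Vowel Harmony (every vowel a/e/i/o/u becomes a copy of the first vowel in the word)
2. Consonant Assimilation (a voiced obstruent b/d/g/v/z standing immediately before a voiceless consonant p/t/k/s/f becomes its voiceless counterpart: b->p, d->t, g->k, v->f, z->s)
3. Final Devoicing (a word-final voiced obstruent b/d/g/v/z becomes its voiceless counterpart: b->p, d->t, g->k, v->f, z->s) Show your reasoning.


Starting form: 'xuguz'
Rule 1: Vowel Harmony: all vowels already match. No change.
Rule 2: Consonant Assimilation: no voiced obstruent (b/d/g/v/z) stands immediately before a voiceless consonant (p/t/k/s/f). No change.
Rule 3: Final Devoicing: word-final voiced obstruent 'z' becomes voiceless 's'. 'xuguz' -> 'xugus'
Final form: 'xugus'

xugus


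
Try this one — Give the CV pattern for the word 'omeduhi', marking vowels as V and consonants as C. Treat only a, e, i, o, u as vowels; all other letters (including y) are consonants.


Letter mapping: o = V, m = C, e = V, d = C, u = V, h = C, i = V.

VCVCVCV


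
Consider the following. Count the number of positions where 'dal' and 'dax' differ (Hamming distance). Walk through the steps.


Alignment:
Position 1: 'd' vs 'd' = match
Position 2: 'a' vs 'a' = match
Position 3: 'l' vs 'x' = DIFFER
Total differences: 1

1


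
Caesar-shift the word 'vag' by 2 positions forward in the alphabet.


Shift each letter by 2: v -> x, a -> c, g -> i. Result: 'xci'.

xci


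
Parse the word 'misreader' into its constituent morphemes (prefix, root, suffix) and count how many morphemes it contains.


Step 1: Identify prefix: 'mis' (meaning: wrongly)
Step 2: Identify root: 'read'
Step 3: Identify suffix(es): 'er'
Decomposition: mis- (prefix: wrongly) + read (root) + -er (suffix: one who)
Total morphemes: 3

3 morphemes (mis- (prefix: wrongly) + read (root) + -er (suffix: one who))


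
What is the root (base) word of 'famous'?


Remove suffix '-ous' from 'famous' to get root 'fame'.

fame


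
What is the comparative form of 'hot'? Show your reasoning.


Apply comparative formation (double final consonant, add -er): 'hot' -> 'hotter'.

hotter


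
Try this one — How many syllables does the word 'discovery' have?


Break 'discovery' into syllables: dis-cov-er-y -> dis | cov | er | y = 4 syllables

4 syllables


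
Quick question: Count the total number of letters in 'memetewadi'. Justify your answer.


Spell out 'memetewadi' and number each letter: m(1), e(2), m(3), e(4), t(5), e(6), w(7), a(8), d(9), i(10). Total: 10 letters.

10


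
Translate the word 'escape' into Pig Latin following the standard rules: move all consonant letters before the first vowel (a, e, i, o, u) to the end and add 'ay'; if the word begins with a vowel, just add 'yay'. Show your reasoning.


'escape' starts with a vowel, so add 'yay': 'escapeyay'.

escapeyay


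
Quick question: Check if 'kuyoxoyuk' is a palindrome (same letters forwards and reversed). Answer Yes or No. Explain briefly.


Forward: 'kuyoxoyuk'
Reversed: 'kuyoxoyuk'
They are identical.

Yes


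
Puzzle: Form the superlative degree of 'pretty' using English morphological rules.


Apply superlative formation (consonant + y: change y to i, add -est): 'pretty' -> 'prettiest'.

prettiest


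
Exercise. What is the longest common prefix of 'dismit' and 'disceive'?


Compare from the start: 3 characters match: 'dis'. Mismatch at position 4: 'm' vs 'c'.

dis


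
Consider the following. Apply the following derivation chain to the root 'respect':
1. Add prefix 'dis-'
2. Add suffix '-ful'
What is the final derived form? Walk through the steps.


Step 1: Add prefix 'dis-' to 'respect' = 'disrespect'
Step 2: Add suffix '-ful' to 'disrespect' = 'disrespectful'

disrespectful


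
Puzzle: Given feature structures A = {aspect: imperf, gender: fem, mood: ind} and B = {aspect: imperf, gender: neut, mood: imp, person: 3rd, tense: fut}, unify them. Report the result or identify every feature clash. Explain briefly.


Compare features:
aspect: A=imperf vs B=imperf -> unified: imperf
gender: A=fem vs B=neut -> CLASH
mood: A=ind vs B=imp -> CLASH
person: A=_ vs B=3rd -> unified: 3rd
tense: A=_ vs B=fut -> unified: fut
Clashes detected on features 'gender' (fem vs neut) and 'mood' (ind vs imp); unification fails.

CLASH on 'gender' (fem vs neut) and 'mood' (ind vs imp)


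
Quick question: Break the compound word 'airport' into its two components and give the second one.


Split 'airport' into 'air' + 'port'. The second part is 'port'.

port


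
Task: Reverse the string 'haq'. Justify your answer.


Reverse 'haq' character by character: 'qah'.

qah


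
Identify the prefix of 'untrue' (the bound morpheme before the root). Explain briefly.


The word 'untrue' = 'un' (prefix) + 'true' (root). The prefix is 'un'.

un


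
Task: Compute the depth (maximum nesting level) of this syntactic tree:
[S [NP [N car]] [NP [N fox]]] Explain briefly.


Count bracket nesting levels:
'[' at pos 0: depth = 1
'[' at pos 3: depth = 2
'[' at pos 7: depth = 3
'[' at pos 16: depth = 2
'[' at pos 20: depth = 3
Maximum depth reached: 3

3


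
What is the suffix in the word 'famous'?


The word 'famous' = 'fame' (root) + '-ous' (suffix). The suffix is '-ous'.

ous


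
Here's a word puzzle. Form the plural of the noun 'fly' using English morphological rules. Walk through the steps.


Apply rule: Change -y to -ies (consonant + y). 'fly' becomes 'flies'.

flies


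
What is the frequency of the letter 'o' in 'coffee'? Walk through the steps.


Letter 'o' in 'coffee': found at position(s) 2 = 1 occurrence(s).

1


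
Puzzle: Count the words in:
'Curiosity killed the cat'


Split into words: Curiosity | killed | the | cat = 4 words.

4


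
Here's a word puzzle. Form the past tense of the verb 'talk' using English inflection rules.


Apply rule: Add -ed. 'talk' becomes 'talked'.

talked


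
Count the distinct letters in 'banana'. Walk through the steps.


Unique letters in 'banana': {a, b, n} = 3 distinct letters.

3


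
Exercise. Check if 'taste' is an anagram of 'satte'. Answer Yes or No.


Sorted letters of 'taste': 'aestt'
Sorted letters of 'satte': 'aestt'
They match.

Yes


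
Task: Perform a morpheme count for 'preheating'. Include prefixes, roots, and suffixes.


Decomposition: pre- (prefix) + heat (root) + -ing (suffix) = 3 morpheme(s)

3 morphemes


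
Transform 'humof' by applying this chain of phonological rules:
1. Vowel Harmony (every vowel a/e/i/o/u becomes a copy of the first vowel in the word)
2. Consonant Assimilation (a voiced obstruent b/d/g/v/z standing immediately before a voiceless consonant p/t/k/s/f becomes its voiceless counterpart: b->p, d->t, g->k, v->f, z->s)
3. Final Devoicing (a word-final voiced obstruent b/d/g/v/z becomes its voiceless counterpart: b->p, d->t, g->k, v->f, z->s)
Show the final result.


Starting form: 'humof'
Rule 1: Vowel Harmony: all vowels become 'u' (matching first vowel). 'humof' -> 'humuf'
Rule 2: Consonant Assimilation: no voiced obstruent (b/d/g/v/z) stands immediately before a voiceless consonant (p/t/k/s/f). No change.
Rule 3: Final Devoicing: final consonant 'f' is not one of the voiced obstruents b/d/g/v/z. No change.
Final form: 'humuf'

humuf


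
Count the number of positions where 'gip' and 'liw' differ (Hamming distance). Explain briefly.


Alignment:
Position 1: 'g' vs 'l' = DIFFER
Position 2: 'i' vs 'i' = match
Position 3: 'p' vs 'w' = DIFFER
Total differences: 2

2


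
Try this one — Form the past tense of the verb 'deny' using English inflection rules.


Apply rule: Change -y to -ied. 'deny' becomes 'denied'.

denied


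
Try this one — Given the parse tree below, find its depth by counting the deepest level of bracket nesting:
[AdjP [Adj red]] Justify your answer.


Count bracket nesting levels:
'[' at pos 0: depth = 1
'[' at pos 6: depth = 2
Maximum depth reached: 2

2


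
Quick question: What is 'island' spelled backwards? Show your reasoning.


Reverse 'island' character by character: 'dnalsi'.

dnalsi


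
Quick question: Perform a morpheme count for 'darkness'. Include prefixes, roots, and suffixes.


Decomposition: dark (root) + -ness (suffix) = 2 morpheme(s)

2 morphemes


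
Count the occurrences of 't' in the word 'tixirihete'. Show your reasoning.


Letter 't' in 'tixirihete': found at position(s) 1, 9 = 2 occurrence(s).

2


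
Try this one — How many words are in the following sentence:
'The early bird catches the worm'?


Split into words: The | early | bird | catches | the | worm = 6 words.

6


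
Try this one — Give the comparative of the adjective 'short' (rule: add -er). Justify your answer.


Apply comparative formation (add -er): 'short' -> 'shorter'.

shorter
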